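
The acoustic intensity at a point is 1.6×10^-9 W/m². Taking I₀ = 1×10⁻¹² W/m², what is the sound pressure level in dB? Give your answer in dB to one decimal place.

32.0 dB

I/I₀ = 1.6×10^-9/10⁻¹² = 1.6×10^3, and L = 10·log₁₀(I/I₀).
L = 10·(0.2041 + 3) = 32.04 dB.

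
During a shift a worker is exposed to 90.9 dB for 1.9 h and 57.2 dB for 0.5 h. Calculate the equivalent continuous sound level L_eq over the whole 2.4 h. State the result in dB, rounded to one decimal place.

The energy average is taken in the linear domain: L_eq = 10·log₁₀[(Σ tᵢ·10^(Lᵢ/10))/T], T = 2.4 h.
Σ tᵢ·10^(Lᵢ/10) = 1.9·10^(90.9/10) + 0.5·10^(57.2/10) = 2.338e+09.
L_eq = 10·log₁₀(2.338e+09/2.4) = 89.89 dB.

89.9 dB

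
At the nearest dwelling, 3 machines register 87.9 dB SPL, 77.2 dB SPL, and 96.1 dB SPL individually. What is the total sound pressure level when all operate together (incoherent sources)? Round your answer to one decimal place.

96.8 dB SPL

For uncorrelated sources the intensities add, so convert each level to linear form, sum, and take 10·log₁₀ of the total.
Σ 10^(L/10) = 10^(87.9/10) + 10^(77.2/10) + 10^(96.1/10) = 4.743e+09.
L_total = 10·log₁₀(4.743e+09) = 96.76 dB SPL.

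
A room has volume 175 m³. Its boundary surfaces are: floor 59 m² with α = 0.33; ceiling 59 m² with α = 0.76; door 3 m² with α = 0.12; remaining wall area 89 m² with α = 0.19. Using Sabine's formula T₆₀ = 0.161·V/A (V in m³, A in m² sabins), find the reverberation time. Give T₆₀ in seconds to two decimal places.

0.35 s

Summing Sᵢαᵢ: 59·0.33 + 59·0.76 + 3·0.12 + 89·0.19 = 81.58 m².
T₆₀ = 0.161·V/A = 0.161·175/81.58 = 0.345 s.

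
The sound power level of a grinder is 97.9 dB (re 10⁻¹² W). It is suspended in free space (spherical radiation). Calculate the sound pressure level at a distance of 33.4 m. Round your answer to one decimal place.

56.4 dB

The power spreads over a sphere of area 4π·r², so L_p = L_w − 10·log₁₀(4π·r²).
4π·r² = 1.402e+04 m², 10·log₁₀ of that is 41.467 dB.
L_p = 97.9 − 41.467 = 56.43 dB.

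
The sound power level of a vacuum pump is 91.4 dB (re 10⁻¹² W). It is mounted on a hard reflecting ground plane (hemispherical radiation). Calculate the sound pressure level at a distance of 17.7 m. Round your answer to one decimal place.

The power spreads over a hemisphere of area 2π·r², so L_p = L_w − 10·log₁₀(2π·r²).
2π·r² = 1968 m², 10·log₁₀ of that is 32.941 dB.
L_p = 91.4 − 32.941 = 58.46 dB.

58.5 dB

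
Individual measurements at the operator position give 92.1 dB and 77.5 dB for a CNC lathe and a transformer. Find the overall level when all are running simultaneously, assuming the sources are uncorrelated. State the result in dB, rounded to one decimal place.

Incoherent sources combine by intensity addition: L_total = 10·log₁₀(Σ 10^(L_i/10)).
Σ 10^(L/10) = 10^(92.1/10) + 10^(77.5/10) = 1.678e+09.
L_total = 10·log₁₀(1.678e+09) = 92.25 dB.

92.2 dB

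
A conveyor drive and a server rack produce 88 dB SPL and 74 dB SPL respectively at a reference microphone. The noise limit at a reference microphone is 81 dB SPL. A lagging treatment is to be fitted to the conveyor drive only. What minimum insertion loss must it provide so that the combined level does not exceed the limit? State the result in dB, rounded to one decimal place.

Everything except the conveyor drive sums to 10^(74/10) = 2.512e+07 in linear terms, 74.00 dB SPL.
To meet 81 dB SPL overall, the treated conveyor drive may contribute at most 10^(81/10) − 2.512e+07 = 1.008e+08, i.e. 80.03 dB SPL.
Required insertion loss = 88 − 80.03 = 7.97 dB.

8.0 dB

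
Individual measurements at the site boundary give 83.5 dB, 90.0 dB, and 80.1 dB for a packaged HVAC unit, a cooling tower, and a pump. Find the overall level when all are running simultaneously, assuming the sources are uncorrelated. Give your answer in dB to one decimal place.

91.2 dB

For uncorrelated sources the intensities add, so convert each level to linear form, sum, and take 10·log₁₀ of the total.
Σ 10^(L/10) = 10^(83.5/10) + 10^(90.0/10) + 10^(80.1/10) = 1.326e+09.
L_total = 10·log₁₀(1.326e+09) = 91.23 dB.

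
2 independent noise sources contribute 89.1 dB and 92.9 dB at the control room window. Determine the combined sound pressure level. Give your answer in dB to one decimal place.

For uncorrelated sources the intensities add, so convert each level to linear form, sum, and take 10·log₁₀ of the total.
Σ 10^(L/10) = 10^(89.1/10) + 10^(92.9/10) = 2.763e+09.
L_total = 10·log₁₀(2.763e+09) = 94.41 dB.

94.4 dB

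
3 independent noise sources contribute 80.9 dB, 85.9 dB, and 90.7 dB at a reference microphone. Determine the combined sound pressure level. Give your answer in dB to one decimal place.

92.3 dB

For uncorrelated sources the intensities add, so convert each level to linear form, sum, and take 10·log₁₀ of the total.
Σ 10^(L/10) = 10^(80.9/10) + 10^(85.9/10) + 10^(90.7/10) = 1.687e+09.
L_total = 10·log₁₀(1.687e+09) = 92.27 dB.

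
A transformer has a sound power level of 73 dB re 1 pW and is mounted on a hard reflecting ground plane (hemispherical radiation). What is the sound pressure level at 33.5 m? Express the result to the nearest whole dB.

Free-field hemispherical radiation: L_p = L_w − 10·log₁₀(2π·r²), r = 33.5 m.
2π·r² = 7051 m², 10·log₁₀ of that is 38.483 dB.
L_p = 73 − 38.483 = 34.52 dB.

35 dB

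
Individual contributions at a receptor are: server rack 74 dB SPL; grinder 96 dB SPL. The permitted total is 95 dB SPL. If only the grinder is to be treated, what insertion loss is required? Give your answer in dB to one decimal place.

Fixed contribution from the other source: Σ 10^(L/10) = 10^(74/10) = 2.512e+07 (74.00 dB SPL).
To meet 95 dB SPL overall, the treated grinder may contribute at most 10^(95/10) − 2.512e+07 = 3.137e+09, i.e. 94.97 dB SPL.
So the grinder must be reduced from 96 to 94.97 dB SPL: IL = 1.03 dB.

1.0 dB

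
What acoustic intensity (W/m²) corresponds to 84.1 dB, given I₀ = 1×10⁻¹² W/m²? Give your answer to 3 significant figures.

0.000257 W/m²

I/I₀ = 10^(84.1/10) = 2.57e+08, so I = 2.57e+08 × 10⁻¹² W/m².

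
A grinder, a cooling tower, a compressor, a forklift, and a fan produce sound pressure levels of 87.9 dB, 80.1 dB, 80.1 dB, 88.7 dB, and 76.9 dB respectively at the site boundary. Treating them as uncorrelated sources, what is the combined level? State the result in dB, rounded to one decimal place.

Incoherent sources combine by intensity addition: L_total = 10·log₁₀(Σ 10^(L_i/10)).
Σ 10^(L/10) = 10^(87.9/10) + 10^(80.1/10) + 10^(80.1/10) + 10^(88.7/10) + 10^(76.9/10) = 1.612e+09.
L_total = 10·log₁₀(1.612e+09) = 92.07 dB.

92.1 dB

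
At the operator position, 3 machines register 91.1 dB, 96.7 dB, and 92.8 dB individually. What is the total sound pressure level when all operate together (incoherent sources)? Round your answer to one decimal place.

99.0 dB

Incoherent sources combine by intensity addition: L_total = 10·log₁₀(Σ 10^(L_i/10)).
Σ 10^(L/10) = 10^(91.1/10) + 10^(96.7/10) + 10^(92.8/10) = 7.871e+09.
L_total = 10·log₁₀(7.871e+09) = 98.96 dB.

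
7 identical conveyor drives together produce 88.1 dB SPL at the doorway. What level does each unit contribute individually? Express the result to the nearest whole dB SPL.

Dividing the total intensity by 7 lowers the level by 10·log₁₀ 7 = 8.451 dB: L₁ = 88.1 − 8.451.

80 dB SPL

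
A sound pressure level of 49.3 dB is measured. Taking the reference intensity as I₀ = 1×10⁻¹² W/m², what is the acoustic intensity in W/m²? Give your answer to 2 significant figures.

L = 10·log₁₀(I/I₀) ⇒ I = I₀·10^(L/10) = 10⁻¹² × 10^4.93.

8.5e-08 W/m²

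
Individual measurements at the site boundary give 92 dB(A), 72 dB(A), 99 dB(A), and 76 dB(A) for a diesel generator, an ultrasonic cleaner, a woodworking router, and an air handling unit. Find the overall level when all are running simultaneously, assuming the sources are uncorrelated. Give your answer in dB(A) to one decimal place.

Incoherent sources combine by intensity addition: L_total = 10·log₁₀(Σ 10^(L_i/10)).
Σ 10^(L/10) = 10^(92/10) + 10^(72/10) + 10^(99/10) + 10^(76/10) = 9.584e+09.
L_total = 10·log₁₀(9.584e+09) = 99.82 dB(A).

99.8 dB(A)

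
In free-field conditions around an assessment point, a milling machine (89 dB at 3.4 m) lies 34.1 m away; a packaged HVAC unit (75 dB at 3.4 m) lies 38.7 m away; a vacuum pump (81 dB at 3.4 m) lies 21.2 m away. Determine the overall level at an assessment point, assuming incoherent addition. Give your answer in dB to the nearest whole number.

First find each source's level at the receiver (point-source: −20·log₁₀(r/r_ref)), then combine on an intensity basis.
milling machine: 89 − 20·log₁₀(34.1/3.4) = 89 − 20.03 = 68.97 dB.
packaged HVAC unit: 75 − 20·log₁₀(38.7/3.4) = 75 − 21.12 = 53.88 dB.
vacuum pump: 81 − 20·log₁₀(21.2/3.4) = 81 − 15.90 = 65.10 dB.
Σ 10^(L/10) = 1.138e+07 → L_total = 10·log₁₀(1.138e+07) = 70.56 dB.

71 dB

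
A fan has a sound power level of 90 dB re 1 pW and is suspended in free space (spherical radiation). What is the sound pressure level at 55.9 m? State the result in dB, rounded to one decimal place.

44.1 dB

The power spreads over a sphere of area 4π·r², so L_p = L_w − 10·log₁₀(4π·r²).
4π·r² = 3.927e+04 m², 10·log₁₀ of that is 45.940 dB.
L_p = 90 − 45.940 = 44.06 dB.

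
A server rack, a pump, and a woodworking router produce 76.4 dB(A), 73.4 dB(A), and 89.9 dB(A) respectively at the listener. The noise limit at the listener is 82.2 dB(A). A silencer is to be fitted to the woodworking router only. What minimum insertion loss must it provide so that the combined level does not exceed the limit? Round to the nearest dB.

Everything except the woodworking router sums to 10^(76.4/10) + 10^(73.4/10) = 6.553e+07 in linear terms, 78.16 dB(A).
To meet 82.2 dB(A) overall, the treated woodworking router may contribute at most 10^(82.2/10) − 6.553e+07 = 1.004e+08, i.e. 80.02 dB(A).
Required insertion loss = 89.9 − 80.02 = 9.88 dB.

10 dB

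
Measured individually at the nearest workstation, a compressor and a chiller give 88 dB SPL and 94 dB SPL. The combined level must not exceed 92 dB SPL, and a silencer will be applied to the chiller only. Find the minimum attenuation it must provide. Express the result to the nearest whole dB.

Everything except the chiller sums to 10^(88/10) = 6.310e+08 in linear terms, 88.00 dB SPL.
The limit corresponds to 10^(92/10) = 1.585e+09; subtracting the fixed part leaves 9.539e+08 for the chiller, i.e. 89.80 dB SPL.
Required insertion loss = 94 − 89.80 = 4.20 dB.

4 dB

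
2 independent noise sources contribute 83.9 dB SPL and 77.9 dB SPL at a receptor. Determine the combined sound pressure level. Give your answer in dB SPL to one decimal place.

For uncorrelated sources the intensities add, so convert each level to linear form, sum, and take 10·log₁₀ of the total.
Σ 10^(L/10) = 10^(83.9/10) + 10^(77.9/10) = 3.071e+08.
L_total = 10·log₁₀(3.071e+08) = 84.87 dB SPL.

84.9 dB SPL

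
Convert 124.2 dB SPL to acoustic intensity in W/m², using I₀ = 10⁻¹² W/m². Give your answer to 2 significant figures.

I/I₀ = 10^(124.2/10) = 2.63e+12, so I = 2.63e+12 × 10⁻¹² W/m².

2.6 W/m²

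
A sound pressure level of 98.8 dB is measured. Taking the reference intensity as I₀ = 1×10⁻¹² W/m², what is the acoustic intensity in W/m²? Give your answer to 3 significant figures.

0.00759 W/m²

I/I₀ = 10^(98.8/10) = 7.586e+09, so I = 7.586e+09 × 10⁻¹² W/m².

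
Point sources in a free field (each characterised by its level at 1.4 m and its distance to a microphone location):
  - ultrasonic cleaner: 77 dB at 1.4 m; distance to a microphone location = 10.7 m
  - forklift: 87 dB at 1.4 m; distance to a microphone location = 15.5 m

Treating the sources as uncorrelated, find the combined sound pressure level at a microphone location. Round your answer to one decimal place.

Apply inverse-square spreading to bring every level to the receiver, then sum 10^(L/10).
ultrasonic cleaner: 77 − 20·log₁₀(10.7/1.4) = 77 − 17.67 = 59.33 dB.
forklift: 87 − 20·log₁₀(15.5/1.4) = 87 − 20.88 = 66.12 dB.
Σ 10^(L/10) = 4.947e+06 → L_total = 10·log₁₀(4.947e+06) = 66.94 dB.

66.9 dB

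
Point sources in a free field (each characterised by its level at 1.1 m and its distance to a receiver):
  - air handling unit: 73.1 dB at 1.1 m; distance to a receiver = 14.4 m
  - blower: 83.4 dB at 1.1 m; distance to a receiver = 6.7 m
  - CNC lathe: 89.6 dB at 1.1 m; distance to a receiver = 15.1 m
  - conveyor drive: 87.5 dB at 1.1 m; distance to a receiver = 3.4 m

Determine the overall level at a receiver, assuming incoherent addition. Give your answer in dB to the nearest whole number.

Apply inverse-square spreading to bring every level to the receiver, then sum 10^(L/10).
air handling unit: 73.1 − 20·log₁₀(14.4/1.1) = 73.1 − 22.34 = 50.76 dB.
blower: 83.4 − 20·log₁₀(6.7/1.1) = 83.4 − 15.69 = 67.71 dB.
CNC lathe: 89.6 − 20·log₁₀(15.1/1.1) = 89.6 − 22.75 = 66.85 dB.
conveyor drive: 87.5 − 20·log₁₀(3.4/1.1) = 87.5 − 9.80 = 77.70 dB.
Σ 10^(L/10) = 6.972e+07 → L_total = 10·log₁₀(6.972e+07) = 78.43 dB.

78 dB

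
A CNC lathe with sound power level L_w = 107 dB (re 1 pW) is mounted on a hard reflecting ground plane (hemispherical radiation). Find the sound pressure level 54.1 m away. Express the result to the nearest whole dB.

Free-field hemispherical radiation: L_p = L_w − 10·log₁₀(2π·r²), r = 54.1 m.
2π·r² = 1.839e+04 m², 10·log₁₀ of that is 42.646 dB.
L_p = 107 − 42.646 = 64.35 dB.

64 dB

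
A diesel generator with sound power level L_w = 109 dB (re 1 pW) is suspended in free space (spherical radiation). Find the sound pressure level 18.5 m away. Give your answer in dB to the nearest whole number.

The power spreads over a sphere of area 4π·r², so L_p = L_w − 10·log₁₀(4π·r²).
4π·r² = 4301 m², 10·log₁₀ of that is 36.336 dB.
L_p = 109 − 36.336 = 72.66 dB.

73 dB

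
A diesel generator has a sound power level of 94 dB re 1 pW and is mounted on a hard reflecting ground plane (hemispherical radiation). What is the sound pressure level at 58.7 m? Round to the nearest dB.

L_p = L_w − 10·log₁₀(2π·r²) with r = 58.7 m.
2π·r² = 2.165e+04 m², 10·log₁₀ of that is 43.355 dB.
L_p = 94 − 43.355 = 50.65 dB.

51 dB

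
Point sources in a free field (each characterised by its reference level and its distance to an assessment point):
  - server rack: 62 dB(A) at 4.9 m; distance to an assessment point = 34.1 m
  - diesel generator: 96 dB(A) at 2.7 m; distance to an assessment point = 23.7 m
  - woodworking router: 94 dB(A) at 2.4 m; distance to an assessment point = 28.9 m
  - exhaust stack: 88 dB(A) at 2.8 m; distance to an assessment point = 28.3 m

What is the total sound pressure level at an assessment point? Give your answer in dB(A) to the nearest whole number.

Propagate each source to the receiver with L = L_ref − 20·log₁₀(r/r_ref), then add intensities.
server rack: 62 − 20·log₁₀(34.1/4.9) = 62 − 16.85 = 45.15 dB(A).
diesel generator: 96 − 20·log₁₀(23.7/2.7) = 96 − 18.87 = 77.13 dB(A).
woodworking router: 94 − 20·log₁₀(28.9/2.4) = 94 − 21.61 = 72.39 dB(A).
exhaust stack: 88 − 20·log₁₀(28.3/2.8) = 88 − 20.09 = 67.91 dB(A).
Σ 10^(L/10) = 7.520e+07 → L_total = 10·log₁₀(7.520e+07) = 78.76 dB(A).

79 dB(A)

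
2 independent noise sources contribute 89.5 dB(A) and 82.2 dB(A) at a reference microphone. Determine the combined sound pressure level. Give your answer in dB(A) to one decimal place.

Incoherent sources combine by intensity addition: L_total = 10·log₁₀(Σ 10^(L_i/10)).
Σ 10^(L/10) = 10^(89.5/10) + 10^(82.2/10) = 1.057e+09.
L_total = 10·log₁₀(1.057e+09) = 90.24 dB(A).

90.2 dB(A)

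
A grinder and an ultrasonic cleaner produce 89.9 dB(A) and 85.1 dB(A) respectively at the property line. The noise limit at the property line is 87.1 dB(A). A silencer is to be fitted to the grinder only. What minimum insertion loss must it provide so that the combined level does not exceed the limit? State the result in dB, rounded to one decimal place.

The untreated sources together contribute 10^(85.1/10) = 3.236e+08, i.e. 85.10 dB(A).
The limit corresponds to 10^(87.1/10) = 5.129e+08; subtracting the fixed part leaves 1.893e+08 for the grinder, i.e. 82.77 dB(A).
So the grinder must be reduced from 89.9 to 82.77 dB(A): IL = 7.13 dB.

7.1 dB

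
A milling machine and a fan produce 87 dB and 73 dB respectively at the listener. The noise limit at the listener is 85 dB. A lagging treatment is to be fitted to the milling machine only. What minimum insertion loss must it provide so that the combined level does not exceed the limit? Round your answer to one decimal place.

2.3 dB

Fixed contribution from the other source: Σ 10^(L/10) = 10^(73/10) = 1.995e+07 (73.00 dB).
To meet 85 dB overall, the treated milling machine may contribute at most 10^(85/10) − 1.995e+07 = 2.963e+08, i.e. 84.72 dB.
So the milling machine must be reduced from 87 to 84.72 dB: IL = 2.28 dB.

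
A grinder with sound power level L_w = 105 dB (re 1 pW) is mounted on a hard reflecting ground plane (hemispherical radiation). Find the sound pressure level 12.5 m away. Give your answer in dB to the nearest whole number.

Free-field hemispherical radiation: L_p = L_w − 10·log₁₀(2π·r²), r = 12.5 m.
2π·r² = 981.7 m², 10·log₁₀ of that is 29.920 dB.
L_p = 105 − 29.920 = 75.08 dB.

75 dB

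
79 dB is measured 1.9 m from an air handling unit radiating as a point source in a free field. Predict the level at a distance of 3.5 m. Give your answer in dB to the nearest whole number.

74 dB

Spherical spreading from a point source gives a 20·log₁₀(r₂/r₁) drop.
L₂ = 79 − 20·log₁₀(3.5/1.9) = 79 − 5.306 = 73.69 dB.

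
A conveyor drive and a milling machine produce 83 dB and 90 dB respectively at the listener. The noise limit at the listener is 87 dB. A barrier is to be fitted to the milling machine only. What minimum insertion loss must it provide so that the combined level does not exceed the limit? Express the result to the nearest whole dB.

5 dB

Everything except the milling machine sums to 10^(83/10) = 1.995e+08 in linear terms, 83.00 dB.
To meet 87 dB overall, the treated milling machine may contribute at most 10^(87/10) − 1.995e+08 = 3.017e+08, i.e. 84.80 dB.
Required insertion loss = 90 − 84.80 = 5.20 dB.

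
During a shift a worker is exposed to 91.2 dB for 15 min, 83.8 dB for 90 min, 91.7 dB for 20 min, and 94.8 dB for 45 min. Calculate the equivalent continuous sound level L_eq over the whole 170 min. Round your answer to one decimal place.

90.9 dB

The energy average is taken in the linear domain: L_eq = 10·log₁₀[(Σ tᵢ·10^(Lᵢ/10))/T], T = 170 min.
Σ tᵢ·10^(Lᵢ/10) = 15·10^(91.2/10) + 90·10^(83.8/10) + 20·10^(91.7/10) + 45·10^(94.8/10) = 2.068e+11.
L_eq = 10·log₁₀(2.068e+11/170) = 90.85 dB.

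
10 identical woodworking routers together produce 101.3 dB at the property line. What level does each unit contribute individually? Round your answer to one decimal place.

91.3 dB

Dividing the total intensity by 10 lowers the level by 10·log₁₀ 10 = 10.000 dB: L₁ = 101.3 − 10.000.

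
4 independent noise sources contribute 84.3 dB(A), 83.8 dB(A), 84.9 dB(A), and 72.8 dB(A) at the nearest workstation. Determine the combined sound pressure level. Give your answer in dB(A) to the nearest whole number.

89 dB(A)

For uncorrelated sources the intensities add, so convert each level to linear form, sum, and take 10·log₁₀ of the total.
Σ 10^(L/10) = 10^(84.3/10) + 10^(83.8/10) + 10^(84.9/10) + 10^(72.8/10) = 8.371e+08.
L_total = 10·log₁₀(8.371e+08) = 89.23 dB(A).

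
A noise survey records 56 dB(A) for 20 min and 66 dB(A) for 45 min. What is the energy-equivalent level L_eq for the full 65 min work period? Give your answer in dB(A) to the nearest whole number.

65 dB(A)

Weight each interval's intensity by its duration and average over T = 65 min:
Σ tᵢ·10^(Lᵢ/10) = 20·10^(56/10) + 45·10^(66/10) = 1.871e+08.
L_eq = 10·log₁₀(1.871e+08/65) = 64.59 dB(A).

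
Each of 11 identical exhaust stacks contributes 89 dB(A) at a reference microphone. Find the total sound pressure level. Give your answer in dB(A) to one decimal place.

L_total = L₁ + 10·log₁₀ N for N identical incoherent sources.
L_total = 89 + 10·log₁₀(11) = 89 + 10.414 = 99.41 dB(A).

99.4 dB(A)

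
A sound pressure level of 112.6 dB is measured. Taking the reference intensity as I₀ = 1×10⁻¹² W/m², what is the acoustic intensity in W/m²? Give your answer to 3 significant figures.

0.182 W/m²

I/I₀ = 10^(112.6/10) = 1.82e+11, so I = 1.82e+11 × 10⁻¹² W/m².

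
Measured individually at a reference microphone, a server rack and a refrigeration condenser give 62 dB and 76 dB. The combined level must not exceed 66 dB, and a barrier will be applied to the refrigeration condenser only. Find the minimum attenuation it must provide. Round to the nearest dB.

The untreated sources together contribute 10^(62/10) = 1.585e+06, i.e. 62.00 dB.
The limit corresponds to 10^(66/10) = 3.981e+06; subtracting the fixed part leaves 2.396e+06 for the refrigeration condenser, i.e. 63.80 dB.
Required insertion loss = 76 − 63.80 = 12.20 dB.

12 dB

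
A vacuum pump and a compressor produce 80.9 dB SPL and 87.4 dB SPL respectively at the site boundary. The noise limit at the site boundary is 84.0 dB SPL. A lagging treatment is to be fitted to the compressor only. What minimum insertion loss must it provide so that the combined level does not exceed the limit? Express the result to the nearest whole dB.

The untreated sources together contribute 10^(80.9/10) = 1.230e+08, i.e. 80.90 dB SPL.
The limit corresponds to 10^(84.0/10) = 2.512e+08; subtracting the fixed part leaves 1.282e+08 for the compressor, i.e. 81.08 dB SPL.
So the compressor must be reduced from 87.4 to 81.08 dB SPL: IL = 6.32 dB.

6 dB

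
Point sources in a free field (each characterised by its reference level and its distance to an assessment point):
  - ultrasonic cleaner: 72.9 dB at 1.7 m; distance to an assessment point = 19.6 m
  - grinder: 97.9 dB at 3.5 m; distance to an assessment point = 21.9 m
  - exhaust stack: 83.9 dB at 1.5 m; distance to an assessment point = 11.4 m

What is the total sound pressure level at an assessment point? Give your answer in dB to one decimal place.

82.1 dB

Propagate each source to the receiver with L = L_ref − 20·log₁₀(r/r_ref), then add intensities.
ultrasonic cleaner: 72.9 − 20·log₁₀(19.6/1.7) = 72.9 − 21.24 = 51.66 dB.
grinder: 97.9 − 20·log₁₀(21.9/3.5) = 97.9 − 15.93 = 81.97 dB.
exhaust stack: 83.9 − 20·log₁₀(11.4/1.5) = 83.9 − 17.62 = 66.28 dB.
Σ 10^(L/10) = 1.619e+08 → L_total = 10·log₁₀(1.619e+08) = 82.09 dB.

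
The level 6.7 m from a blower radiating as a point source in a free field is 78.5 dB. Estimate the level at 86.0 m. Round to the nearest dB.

56 dB

Point-source attenuation: ΔL = 20·log₁₀(r₂/r₁) = 20·log₁₀(86.0/6.7) = 22.168 dB.
L₂ = 78.5 − 20·log₁₀(86.0/6.7) = 78.5 − 22.168 = 56.33 dB.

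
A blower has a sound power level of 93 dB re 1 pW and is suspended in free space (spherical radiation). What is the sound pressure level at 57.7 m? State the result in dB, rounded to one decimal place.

46.8 dB

The power spreads over a sphere of area 4π·r², so L_p = L_w − 10·log₁₀(4π·r²).
4π·r² = 4.184e+04 m², 10·log₁₀ of that is 46.216 dB.
L_p = 93 − 46.216 = 46.78 dB.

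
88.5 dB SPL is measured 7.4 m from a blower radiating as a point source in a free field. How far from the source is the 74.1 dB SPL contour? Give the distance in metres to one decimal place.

38.8 m

Point-source spreading drops the level by 20·log₁₀(r₂/r₁); inverting, r₂/r₁ = 10^(ΔL/20).
r₂ = 7.4·10^((88.5−74.1)/20) = 7.4·10^(14.4/20) = 38.84 m.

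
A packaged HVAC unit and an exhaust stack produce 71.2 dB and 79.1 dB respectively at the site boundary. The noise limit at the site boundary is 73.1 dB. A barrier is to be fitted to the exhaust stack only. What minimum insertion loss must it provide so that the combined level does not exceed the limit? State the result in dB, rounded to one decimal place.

10.5 dB

The untreated sources together contribute 10^(71.2/10) = 1.318e+07, i.e. 71.20 dB.
The limit corresponds to 10^(73.1/10) = 2.042e+07; subtracting the fixed part leaves 7.235e+06 for the exhaust stack, i.e. 68.59 dB.
Required insertion loss = 79.1 − 68.59 = 10.51 dB.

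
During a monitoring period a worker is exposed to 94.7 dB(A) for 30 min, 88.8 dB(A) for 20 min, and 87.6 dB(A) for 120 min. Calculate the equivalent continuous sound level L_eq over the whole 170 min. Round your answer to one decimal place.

90.1 dB(A)

L_eq = 10·log₁₀[(1/T)·Σ tᵢ·10^(Lᵢ/10)] with T = 170 min.
Σ tᵢ·10^(Lᵢ/10) = 30·10^(94.7/10) + 20·10^(88.8/10) + 120·10^(87.6/10) = 1.728e+11.
L_eq = 10·log₁₀(1.728e+11/170) = 90.07 dB(A).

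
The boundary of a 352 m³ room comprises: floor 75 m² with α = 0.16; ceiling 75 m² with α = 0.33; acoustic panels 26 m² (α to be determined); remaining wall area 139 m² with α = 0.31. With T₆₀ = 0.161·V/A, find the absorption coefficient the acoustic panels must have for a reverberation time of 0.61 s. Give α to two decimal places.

Required total absorption A = 0.161·352/0.61 = 92.90 m².
Absorption from the other surfaces = 75·0.16 + 75·0.33 + 139·0.31 = 79.84 m², so the acoustic panels must supply 13.06 m² over 26 m².
α = 13.06/26 = 0.502.

0.50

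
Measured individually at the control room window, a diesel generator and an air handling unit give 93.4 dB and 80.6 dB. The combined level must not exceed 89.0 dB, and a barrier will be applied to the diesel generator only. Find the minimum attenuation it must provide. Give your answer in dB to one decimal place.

Everything except the diesel generator sums to 10^(80.6/10) = 1.148e+08 in linear terms, 80.60 dB.
The limit corresponds to 10^(89.0/10) = 7.943e+08; subtracting the fixed part leaves 6.795e+08 for the diesel generator, i.e. 88.32 dB.
Required insertion loss = 93.4 − 88.32 = 5.08 dB.

5.1 dB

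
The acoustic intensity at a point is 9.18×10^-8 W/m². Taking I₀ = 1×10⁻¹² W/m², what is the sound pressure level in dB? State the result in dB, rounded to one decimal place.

49.6 dB

I/I₀ = 9.18×10^-8/10⁻¹² = 9.18×10^4, and L = 10·log₁₀(I/I₀).
L = 10·(0.9628 + 4) = 49.63 dB.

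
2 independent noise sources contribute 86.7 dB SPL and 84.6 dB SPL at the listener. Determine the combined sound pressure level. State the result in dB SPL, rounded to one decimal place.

88.8 dB SPL

Incoherent sources combine by intensity addition: L_total = 10·log₁₀(Σ 10^(L_i/10)).
Σ 10^(L/10) = 10^(86.7/10) + 10^(84.6/10) = 7.561e+08.
L_total = 10·log₁₀(7.561e+08) = 88.79 dB SPL.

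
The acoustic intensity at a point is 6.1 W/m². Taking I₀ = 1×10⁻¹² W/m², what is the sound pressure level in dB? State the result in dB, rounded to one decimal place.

127.9 dB

L = 10·log₁₀(I/I₀) = 10·log₁₀(6.1/10⁻¹²) = 10·log₁₀(6.1×10^12).
L = 10·(0.7853 + 12) = 127.85 dB.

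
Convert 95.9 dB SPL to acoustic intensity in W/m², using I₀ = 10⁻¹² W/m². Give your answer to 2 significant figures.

I/I₀ = 10^(95.9/10) = 3.89e+09, so I = 3.89e+09 × 10⁻¹² W/m².

0.0039 W/m²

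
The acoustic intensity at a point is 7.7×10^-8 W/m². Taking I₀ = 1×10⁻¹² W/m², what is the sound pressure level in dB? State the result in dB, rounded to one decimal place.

48.9 dB

Dividing by I₀ shifts the exponent by 12: I/I₀ = 7.7×10^4.
L = 10·(0.8865 + 4) = 48.86 dB.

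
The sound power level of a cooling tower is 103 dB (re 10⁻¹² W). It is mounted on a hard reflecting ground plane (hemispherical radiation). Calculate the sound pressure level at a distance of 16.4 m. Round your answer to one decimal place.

70.7 dB

The power spreads over a hemisphere of area 2π·r², so L_p = L_w − 10·log₁₀(2π·r²).
2π·r² = 1690 m², 10·log₁₀ of that is 32.279 dB.
L_p = 103 − 32.279 = 70.72 dB.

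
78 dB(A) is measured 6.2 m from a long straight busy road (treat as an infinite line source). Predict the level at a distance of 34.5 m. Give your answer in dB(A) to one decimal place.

For a line source, L₂ = L₁ − 10·log₁₀(r₂/r₁).
L₂ = 78 − 10·log₁₀(34.5/6.2) = 78 − 7.454 = 70.55 dB(A).

70.5 dB(A)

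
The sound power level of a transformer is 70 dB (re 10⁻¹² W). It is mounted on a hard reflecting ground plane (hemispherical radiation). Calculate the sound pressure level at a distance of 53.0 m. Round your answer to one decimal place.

L_p = L_w − 10·log₁₀(2π·r²) with r = 53.0 m.
2π·r² = 1.765e+04 m², 10·log₁₀ of that is 42.467 dB.
L_p = 70 − 42.467 = 27.53 dB.

27.5 dB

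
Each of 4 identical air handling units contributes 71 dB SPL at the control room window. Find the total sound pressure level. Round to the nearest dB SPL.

77 dB SPL

With 4 equal, uncorrelated contributions the intensity is 4× that of one unit, giving a rise of 10·log₁₀ 4.
L_total = 71 + 10·log₁₀(4) = 71 + 6.021 = 77.02 dB SPL.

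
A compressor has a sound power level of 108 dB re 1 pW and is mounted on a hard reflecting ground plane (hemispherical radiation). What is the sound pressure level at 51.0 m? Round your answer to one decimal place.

The power spreads over a hemisphere of area 2π·r², so L_p = L_w − 10·log₁₀(2π·r²).
2π·r² = 1.634e+04 m², 10·log₁₀ of that is 42.133 dB.
L_p = 108 − 42.133 = 65.87 dB.

65.9 dB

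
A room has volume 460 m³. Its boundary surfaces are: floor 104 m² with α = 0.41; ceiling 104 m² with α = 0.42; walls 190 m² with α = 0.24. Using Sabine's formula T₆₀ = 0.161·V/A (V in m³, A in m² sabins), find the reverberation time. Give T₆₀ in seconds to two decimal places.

A = Σ Sᵢαᵢ = 104·0.41 + 104·0.42 + 190·0.24 = 131.92 m².
T₆₀ = 0.161 × 460 / 131.92 = 0.561 s.

0.56 s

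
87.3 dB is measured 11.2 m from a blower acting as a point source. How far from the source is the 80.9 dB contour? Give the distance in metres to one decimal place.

23.4 m

The 6.4 dB drop corresponds to a distance ratio of 10^(6.4/20) for a point source.
r₂ = 11.2·10^((87.3−80.9)/20) = 11.2·10^(6.4/20) = 23.40 m.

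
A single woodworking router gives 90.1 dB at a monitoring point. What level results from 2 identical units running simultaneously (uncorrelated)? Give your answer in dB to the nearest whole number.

L_total = L₁ + 10·log₁₀ N for N identical incoherent sources.
L_total = 90.1 + 10·log₁₀(2) = 90.1 + 3.010 = 93.11 dB.

93 dB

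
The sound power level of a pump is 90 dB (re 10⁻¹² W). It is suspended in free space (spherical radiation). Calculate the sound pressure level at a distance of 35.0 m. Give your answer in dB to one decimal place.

The power spreads over a sphere of area 4π·r², so L_p = L_w − 10·log₁₀(4π·r²).
4π·r² = 1.539e+04 m², 10·log₁₀ of that is 41.873 dB.
L_p = 90 − 41.873 = 48.13 dB.

48.1 dB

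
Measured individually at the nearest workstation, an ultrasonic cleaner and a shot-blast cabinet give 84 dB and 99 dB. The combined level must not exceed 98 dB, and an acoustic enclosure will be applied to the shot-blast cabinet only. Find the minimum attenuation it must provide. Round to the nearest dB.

1 dB

The untreated sources together contribute 10^(84/10) = 2.512e+08, i.e. 84.00 dB.
The limit corresponds to 10^(98/10) = 6.310e+09; subtracting the fixed part leaves 6.058e+09 for the shot-blast cabinet, i.e. 97.82 dB.
So the shot-blast cabinet must be reduced from 99 to 97.82 dB: IL = 1.18 dB.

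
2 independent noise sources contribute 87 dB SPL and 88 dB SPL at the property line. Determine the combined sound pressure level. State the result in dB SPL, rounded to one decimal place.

90.5 dB SPL

Incoherent sources combine by intensity addition: L_total = 10·log₁₀(Σ 10^(L_i/10)).
Σ 10^(L/10) = 10^(87/10) + 10^(88/10) = 1.132e+09.
L_total = 10·log₁₀(1.132e+09) = 90.54 dB SPL.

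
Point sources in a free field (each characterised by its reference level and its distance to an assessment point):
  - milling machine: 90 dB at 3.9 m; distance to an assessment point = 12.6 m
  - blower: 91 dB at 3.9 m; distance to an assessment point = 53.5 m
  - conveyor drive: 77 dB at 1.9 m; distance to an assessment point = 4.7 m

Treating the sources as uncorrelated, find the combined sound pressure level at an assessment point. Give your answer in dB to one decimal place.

First find each source's level at the receiver (point-source: −20·log₁₀(r/r_ref)), then combine on an intensity basis.
milling machine: 90 − 20·log₁₀(12.6/3.9) = 90 − 10.19 = 79.81 dB.
blower: 91 − 20·log₁₀(53.5/3.9) = 91 − 22.75 = 68.25 dB.
conveyor drive: 77 − 20·log₁₀(4.7/1.9) = 77 − 7.87 = 69.13 dB.
Σ 10^(L/10) = 1.107e+08 → L_total = 10·log₁₀(1.107e+08) = 80.44 dB.

80.4 dB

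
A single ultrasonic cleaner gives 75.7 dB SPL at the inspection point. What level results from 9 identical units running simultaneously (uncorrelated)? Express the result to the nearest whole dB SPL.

85 dB SPL

N identical incoherent sources raise the level by 10·log₁₀ N.
L_total = 75.7 + 10·log₁₀(9) = 75.7 + 9.542 = 85.24 dB SPL.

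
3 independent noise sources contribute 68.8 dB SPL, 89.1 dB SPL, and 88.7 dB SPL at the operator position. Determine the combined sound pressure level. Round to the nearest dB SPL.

For uncorrelated sources the intensities add, so convert each level to linear form, sum, and take 10·log₁₀ of the total.
Σ 10^(L/10) = 10^(68.8/10) + 10^(89.1/10) + 10^(88.7/10) = 1.562e+09.
L_total = 10·log₁₀(1.562e+09) = 91.94 dB SPL.

92 dB SPL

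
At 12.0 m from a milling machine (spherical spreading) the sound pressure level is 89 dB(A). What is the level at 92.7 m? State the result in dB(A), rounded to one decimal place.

71.2 dB(A)

Point-source attenuation: ΔL = 20·log₁₀(r₂/r₁) = 20·log₁₀(92.7/12.0) = 17.758 dB.
L₂ = 89 − 20·log₁₀(92.7/12.0) = 89 − 17.758 = 71.24 dB(A).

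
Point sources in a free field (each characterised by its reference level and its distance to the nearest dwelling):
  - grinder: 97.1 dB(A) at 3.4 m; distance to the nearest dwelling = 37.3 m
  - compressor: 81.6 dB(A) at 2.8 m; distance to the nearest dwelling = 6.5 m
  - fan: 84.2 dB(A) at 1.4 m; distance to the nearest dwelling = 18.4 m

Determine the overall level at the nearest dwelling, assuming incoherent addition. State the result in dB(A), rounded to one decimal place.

Propagate each source to the receiver with L = L_ref − 20·log₁₀(r/r_ref), then add intensities.
grinder: 97.1 − 20·log₁₀(37.3/3.4) = 97.1 − 20.80 = 76.30 dB(A).
compressor: 81.6 − 20·log₁₀(6.5/2.8) = 81.6 − 7.32 = 74.28 dB(A).
fan: 84.2 − 20·log₁₀(18.4/1.4) = 84.2 − 22.37 = 61.83 dB(A).
Σ 10^(L/10) = 7.096e+07 → L_total = 10·log₁₀(7.096e+07) = 78.51 dB(A).

78.5 dB(A)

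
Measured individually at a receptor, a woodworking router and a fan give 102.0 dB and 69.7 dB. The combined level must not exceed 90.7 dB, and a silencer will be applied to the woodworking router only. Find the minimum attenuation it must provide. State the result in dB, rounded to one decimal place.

11.3 dB

The untreated sources together contribute 10^(69.7/10) = 9.333e+06, i.e. 69.70 dB.
The limit corresponds to 10^(90.7/10) = 1.175e+09; subtracting the fixed part leaves 1.166e+09 for the woodworking router, i.e. 90.67 dB.
Required insertion loss = 102.0 − 90.67 = 11.33 dB.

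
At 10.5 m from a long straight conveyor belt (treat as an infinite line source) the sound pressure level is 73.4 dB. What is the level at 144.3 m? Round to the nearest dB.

Line-source attenuation: ΔL = 10·log₁₀(r₂/r₁) = 10·log₁₀(144.3/10.5) = 11.381 dB.
L₂ = 73.4 − 10·log₁₀(144.3/10.5) = 73.4 − 11.381 = 62.02 dB.

62 dB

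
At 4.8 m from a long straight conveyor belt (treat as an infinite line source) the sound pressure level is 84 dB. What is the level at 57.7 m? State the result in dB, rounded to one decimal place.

Cylindrical spreading from a line source gives a 10·log₁₀(r₂/r₁) drop.
L₂ = 84 − 10·log₁₀(57.7/4.8) = 84 − 10.799 = 73.20 dB.

73.2 dB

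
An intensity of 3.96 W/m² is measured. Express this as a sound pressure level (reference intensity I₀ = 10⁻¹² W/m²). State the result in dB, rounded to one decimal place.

I/I₀ = 3.96/10⁻¹² = 3.96×10^12, and L = 10·log₁₀(I/I₀).
L = 10·(0.5977 + 12) = 125.98 dB.

126.0 dB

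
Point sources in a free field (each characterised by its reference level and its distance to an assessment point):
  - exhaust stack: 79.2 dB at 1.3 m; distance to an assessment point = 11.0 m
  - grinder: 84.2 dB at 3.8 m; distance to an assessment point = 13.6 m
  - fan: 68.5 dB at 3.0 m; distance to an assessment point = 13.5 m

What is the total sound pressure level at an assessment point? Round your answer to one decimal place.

73.4 dB

Apply inverse-square spreading to bring every level to the receiver, then sum 10^(L/10).
exhaust stack: 79.2 − 20·log₁₀(11.0/1.3) = 79.2 − 18.55 = 60.65 dB.
grinder: 84.2 − 20·log₁₀(13.6/3.8) = 84.2 − 11.08 = 73.12 dB.
fan: 68.5 − 20·log₁₀(13.5/3.0) = 68.5 − 13.06 = 55.44 dB.
Σ 10^(L/10) = 2.205e+07 → L_total = 10·log₁₀(2.205e+07) = 73.43 dB.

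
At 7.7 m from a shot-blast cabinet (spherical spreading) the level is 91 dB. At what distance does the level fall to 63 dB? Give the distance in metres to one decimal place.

193.4 m

For a point source L₁ − L₂ = 20·log₁₀(r₂/r₁), so r₂ = r₁·10^((L₁−L₂)/20).
r₂ = 7.7·10^((91−63)/20) = 7.7·10^(28.0/20) = 193.42 m.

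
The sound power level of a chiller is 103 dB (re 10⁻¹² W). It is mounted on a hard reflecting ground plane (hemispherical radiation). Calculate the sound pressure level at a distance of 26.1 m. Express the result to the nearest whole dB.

L_p = L_w − 10·log₁₀(2π·r²) with r = 26.1 m.
2π·r² = 4280 m², 10·log₁₀ of that is 36.315 dB.
L_p = 103 − 36.315 = 66.69 dB.

67 dB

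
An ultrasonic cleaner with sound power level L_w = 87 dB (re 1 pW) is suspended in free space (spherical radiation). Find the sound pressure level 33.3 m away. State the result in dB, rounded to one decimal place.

L_p = L_w − 10·log₁₀(4π·r²) with r = 33.3 m.
4π·r² = 1.393e+04 m², 10·log₁₀ of that is 41.441 dB.
L_p = 87 − 41.441 = 45.56 dB.

45.6 dB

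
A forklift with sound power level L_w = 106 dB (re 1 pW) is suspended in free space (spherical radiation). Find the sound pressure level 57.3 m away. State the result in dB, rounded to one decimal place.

59.8 dB

The power spreads over a sphere of area 4π·r², so L_p = L_w − 10·log₁₀(4π·r²).
4π·r² = 4.126e+04 m², 10·log₁₀ of that is 46.155 dB.
L_p = 106 − 46.155 = 59.84 dB.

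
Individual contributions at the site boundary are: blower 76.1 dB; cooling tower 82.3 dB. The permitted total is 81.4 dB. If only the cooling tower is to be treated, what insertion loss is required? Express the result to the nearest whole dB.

2 dB

Everything except the cooling tower sums to 10^(76.1/10) = 4.074e+07 in linear terms, 76.10 dB.
The limit corresponds to 10^(81.4/10) = 1.380e+08; subtracting the fixed part leaves 9.730e+07 for the cooling tower, i.e. 79.88 dB.
Required insertion loss = 82.3 − 79.88 = 2.42 dB.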